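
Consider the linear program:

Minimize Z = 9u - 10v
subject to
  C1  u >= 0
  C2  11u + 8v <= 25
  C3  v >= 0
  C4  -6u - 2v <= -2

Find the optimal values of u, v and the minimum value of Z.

Extreme points and Z = 9u - 10v:
  (0, 25/8) → Z = -125/4
  (0, 1) → Z = -10
  (25/11, 0) → Z = 225/11
  (1/3, 0) → Z = 3

The optimum lies where u = 0 and 11u + 8v = 25.
Solving simultaneously gives u = 0, v = 25/8.

u = 0, v = 25/8, minimum Z = -125/4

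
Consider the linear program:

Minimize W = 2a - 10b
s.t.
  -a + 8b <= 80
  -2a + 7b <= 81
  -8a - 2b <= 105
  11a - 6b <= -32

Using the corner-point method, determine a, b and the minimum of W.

a = -88/9, b = 79/9, minimum W = -322/3

Vertices and W = 2a - 10b:
  (-88/9, 79/9) → W = -322/3
  (112/41, 424/41) → W = -4016/41
  (-299/20, 73/10) → W = -1029/10
  (-347/35, -899/70) → W = 543/5

The binding constraints are -a + 8b = 80 and -2a + 7b = 81.
Solving simultaneously gives a = -88/9, b = 79/9.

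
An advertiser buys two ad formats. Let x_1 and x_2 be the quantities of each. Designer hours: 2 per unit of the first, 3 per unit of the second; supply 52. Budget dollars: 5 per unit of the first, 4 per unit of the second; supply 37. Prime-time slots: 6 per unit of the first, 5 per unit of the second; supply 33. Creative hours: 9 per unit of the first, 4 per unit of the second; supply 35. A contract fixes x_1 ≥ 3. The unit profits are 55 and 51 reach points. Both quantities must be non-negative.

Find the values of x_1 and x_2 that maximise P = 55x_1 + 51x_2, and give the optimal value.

Vertices and P = 55x_1 + 51x_2:
  (35/9, 0) → P = 1925/9
  (3, 0) → P = 165
  (3, 2) → P = 267

x_1 = 3, x_2 = 2, maximum P = 267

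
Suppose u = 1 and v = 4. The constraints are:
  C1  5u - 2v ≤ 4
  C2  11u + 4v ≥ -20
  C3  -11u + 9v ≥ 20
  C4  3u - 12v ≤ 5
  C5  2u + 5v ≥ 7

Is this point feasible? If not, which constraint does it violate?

feasible

C1: -3 ≤ 4 ✓
C2: 27 ≥ -20 ✓
C3: 25 ≥ 20 ✓
C4: -45 ≤ 5 ✓
C5: 22 ≥ 7 ✓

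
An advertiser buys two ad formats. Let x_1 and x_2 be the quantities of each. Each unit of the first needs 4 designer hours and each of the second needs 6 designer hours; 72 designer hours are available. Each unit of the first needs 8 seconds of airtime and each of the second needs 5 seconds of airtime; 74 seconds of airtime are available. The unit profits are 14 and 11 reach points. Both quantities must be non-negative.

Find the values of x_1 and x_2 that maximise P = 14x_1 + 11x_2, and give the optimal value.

Extreme points and P = 14x_1 + 11x_2:
  (0, 0) → P = 0
  (0, 12) → P = 132
  (37/4, 0) → P = 259/2
  (3, 10) → P = 152

x_1 = 3, x_2 = 10, maximum P = 152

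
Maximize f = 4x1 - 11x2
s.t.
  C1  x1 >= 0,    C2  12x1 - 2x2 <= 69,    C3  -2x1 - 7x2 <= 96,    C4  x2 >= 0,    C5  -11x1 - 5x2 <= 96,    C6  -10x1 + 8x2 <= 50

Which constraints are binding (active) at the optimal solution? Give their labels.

C2 and C4

Corner points and f = 4x1 - 11x2:
  (0, 0) → f = 0
  (0, 25/4) → f = -275/4
  (23/4, 0) → f = 23
  (163/19, 645/38) → f = -5791/38

The maximum is at (23/4, 0). Substituting into each constraint, equality holds for C2 and C4; the remaining constraints have slack.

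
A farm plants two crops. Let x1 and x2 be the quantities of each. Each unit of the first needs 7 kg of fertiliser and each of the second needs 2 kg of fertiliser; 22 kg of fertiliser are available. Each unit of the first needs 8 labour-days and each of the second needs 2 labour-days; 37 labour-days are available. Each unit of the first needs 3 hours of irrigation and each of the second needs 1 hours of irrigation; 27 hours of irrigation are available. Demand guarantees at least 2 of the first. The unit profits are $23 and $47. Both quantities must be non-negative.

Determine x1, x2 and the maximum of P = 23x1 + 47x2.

x1 = 2, x2 = 4, maximum P = 234

Corner points and P = 23x1 + 47x2:
  (22/7, 0) → P = 506/7
  (2, 0) → P = 46
  (2, 4) → P = 234

The binding constraints are 7x1 + 2x2 = 22 and x1 = 2.
Solving simultaneously gives x1 = 2, x2 = 4.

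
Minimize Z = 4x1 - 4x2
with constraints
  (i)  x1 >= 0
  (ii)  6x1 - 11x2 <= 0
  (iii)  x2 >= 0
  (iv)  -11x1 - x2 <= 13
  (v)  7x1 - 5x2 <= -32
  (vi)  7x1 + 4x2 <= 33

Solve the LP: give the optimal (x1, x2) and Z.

Feasible corners and Z = 4x1 - 4x2:
  (0, 32/5) → Z = -128/5
  (0, 33/4) → Z = -33
  (37/63, 65/9) → Z = -1672/63

x1 = 0, x2 = 33/4, minimum Z = -33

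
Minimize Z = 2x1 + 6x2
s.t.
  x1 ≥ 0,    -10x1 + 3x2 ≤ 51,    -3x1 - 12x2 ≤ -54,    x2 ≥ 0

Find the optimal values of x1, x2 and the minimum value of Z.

Corner points and Z = 2x1 + 6x2:
  (0, 17) → Z = 102
  (0, 9/2) → Z = 27
  (18, 0) → Z = 36
The feasible region is unbounded (it extends along (3, 10), (1, 0)), but Z strictly increases along every unbounded feasible direction, so there is no improving ray and the minimum is attained at a vertex.

x1 = 0, x2 = 9/2, minimum Z = 27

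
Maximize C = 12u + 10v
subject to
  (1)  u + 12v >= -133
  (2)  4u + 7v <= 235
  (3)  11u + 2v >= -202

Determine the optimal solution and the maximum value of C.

Feasible corners and C = 12u + 10v:
  (3751/41, -767/41) → C = 37342/41
  (-83/5, -97/10) → C = -1481/5
  (-628/23, 1131/23) → C = 3774/23

The binding constraints are u + 12v = -133 and 4u + 7v = 235.
Solving simultaneously gives u = 3751/41, v = -767/41.

u = 3751/41, v = -767/41, maximum C = 37342/41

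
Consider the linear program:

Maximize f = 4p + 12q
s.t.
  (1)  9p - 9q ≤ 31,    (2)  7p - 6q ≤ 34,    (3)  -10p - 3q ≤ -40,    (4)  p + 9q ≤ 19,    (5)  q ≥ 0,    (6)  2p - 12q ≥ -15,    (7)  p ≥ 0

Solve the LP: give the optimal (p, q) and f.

Vertices and f = 4p + 12q:
  (151/39, 50/117) → f = 268/13
  (5, 14/9) → f = 116/3
  (101/29, 50/29) → f = 1004/29

p = 5, q = 14/9, maximum f = 116/3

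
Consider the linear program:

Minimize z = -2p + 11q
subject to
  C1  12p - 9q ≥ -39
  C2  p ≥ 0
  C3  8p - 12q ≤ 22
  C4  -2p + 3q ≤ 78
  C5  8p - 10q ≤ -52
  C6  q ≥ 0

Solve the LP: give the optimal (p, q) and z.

p = 13/8, q = 13/2, minimum z = 273/4

Extreme points and z = -2p + 11q:
  (65/2, 143/3) → z = 1378/3
  (13/8, 13/2) → z = 273/4
  (156, 130) → z = 1118

At the optimal vertex, 12p - 9q = -39 and 8p - 10q = -52.
Solving simultaneously gives p = 13/8, q = 13/2.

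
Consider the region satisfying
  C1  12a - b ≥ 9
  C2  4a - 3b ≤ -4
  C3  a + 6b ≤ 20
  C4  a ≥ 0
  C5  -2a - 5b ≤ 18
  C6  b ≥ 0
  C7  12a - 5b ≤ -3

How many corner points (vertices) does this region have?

3

The feasible vertices (each the meet of two boundaries and inside every other half-plane) are:
  (74/73, 231/73)
  (1, 3)
  (82/77, 243/77)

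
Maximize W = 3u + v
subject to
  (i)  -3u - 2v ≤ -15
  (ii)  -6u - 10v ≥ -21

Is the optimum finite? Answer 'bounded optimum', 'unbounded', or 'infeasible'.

unbounded

From the feasible point (6, -3/2), moving in the direction (2, -3) keeps every constraint satisfied while W increases without bound.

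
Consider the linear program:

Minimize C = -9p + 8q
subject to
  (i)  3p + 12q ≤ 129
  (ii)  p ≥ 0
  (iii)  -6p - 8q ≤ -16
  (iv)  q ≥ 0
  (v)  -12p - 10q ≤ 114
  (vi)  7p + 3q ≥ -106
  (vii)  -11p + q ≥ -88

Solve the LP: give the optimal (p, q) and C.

p = 8, q = 0, minimum C = -72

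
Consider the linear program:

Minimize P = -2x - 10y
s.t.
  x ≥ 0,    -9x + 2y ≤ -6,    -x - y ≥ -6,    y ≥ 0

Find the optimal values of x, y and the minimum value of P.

x = 18/11, y = 48/11, minimum P = -516/11

Corner points and P = -2x - 10y:
  (18/11, 48/11) → P = -516/11
  (2/3, 0) → P = -4/3
  (6, 0) → P = -12

The optimum lies where -9x + 2y = -6 and -x - y = -6.
Solving simultaneously gives x = 18/11, y = 48/11.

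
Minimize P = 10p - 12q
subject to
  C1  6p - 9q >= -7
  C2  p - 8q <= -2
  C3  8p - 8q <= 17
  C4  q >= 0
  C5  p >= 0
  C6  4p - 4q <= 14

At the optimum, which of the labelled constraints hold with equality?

C1 and C5

Extreme points and P = 10p - 12q:
  (209/24, 79/12) → P = 97/12
  (0, 7/9) → P = -28/3
  (19/7, 33/56) → P = 281/14
  (0, 1/4) → P = -3

The minimum is at (0, 7/9). Substituting into each constraint, equality holds for C1 and C5; the remaining constraints have slack.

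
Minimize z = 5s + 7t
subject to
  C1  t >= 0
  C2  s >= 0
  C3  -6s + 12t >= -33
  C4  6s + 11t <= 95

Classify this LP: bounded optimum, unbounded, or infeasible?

Vertices and z = 5s + 7t:
  (0, 0) → z = 0
  (11/2, 0) → z = 55/2
  (0, 95/11) → z = 665/11
  (501/46, 62/23) → z = 3373/46
The feasible region has finitely many vertices and no improving ray; the minimum is 0 at (0, 0).

bounded optimum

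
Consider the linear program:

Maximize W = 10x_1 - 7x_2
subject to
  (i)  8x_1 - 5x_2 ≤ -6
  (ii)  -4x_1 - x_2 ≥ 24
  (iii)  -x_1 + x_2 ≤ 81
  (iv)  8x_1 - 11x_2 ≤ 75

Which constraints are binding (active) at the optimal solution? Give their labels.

(i) and (iv)

Extreme points and W = 10x_1 - 7x_2:
  (-9/2, -6) → W = -3
  (-147/16, -27/2) → W = 21/8
  (-21, 60) → W = -630
  (-322, -241) → W = -1533

The maximum is at (-147/16, -27/2). Substituting into each constraint, equality holds for (i) and (iv); the remaining constraints have slack.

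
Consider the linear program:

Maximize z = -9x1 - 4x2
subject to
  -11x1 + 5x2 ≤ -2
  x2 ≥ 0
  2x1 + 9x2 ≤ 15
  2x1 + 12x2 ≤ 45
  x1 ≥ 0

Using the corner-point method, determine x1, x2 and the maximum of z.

x1 = 2/11, x2 = 0, maximum z = -18/11

Feasible corners and z = -9x1 - 4x2:
  (2/11, 0) → z = -18/11
  (93/109, 161/109) → z = -1481/109
  (15/2, 0) → z = -135/2

The optimum lies where -11x1 + 5x2 = -2 and x2 = 0.
Solving simultaneously gives x1 = 2/11, x2 = 0.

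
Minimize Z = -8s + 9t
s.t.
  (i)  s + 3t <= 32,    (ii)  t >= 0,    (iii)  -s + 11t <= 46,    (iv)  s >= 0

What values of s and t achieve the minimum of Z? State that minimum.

Feasible corners and Z = -8s + 9t:
  (32, 0) → Z = -256
  (107/7, 39/7) → Z = -505/7
  (0, 0) → Z = 0
  (0, 46/11) → Z = 414/11

At the optimal vertex, s + 3t = 32 and t = 0.
Solving simultaneously gives s = 32, t = 0.

s = 32, t = 0, minimum Z = -256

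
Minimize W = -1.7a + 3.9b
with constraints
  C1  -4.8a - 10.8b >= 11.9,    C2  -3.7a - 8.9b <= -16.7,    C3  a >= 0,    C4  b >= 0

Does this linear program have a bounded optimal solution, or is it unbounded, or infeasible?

infeasible

The boundaries -4.8a - 10.8b = 11.9 and -3.7a - 8.9b = -16.7 meet at (-28627/276, 12419/276), but that point violates a ≥ 0. Every candidate vertex is excluded by some other constraint, so the feasible region is empty.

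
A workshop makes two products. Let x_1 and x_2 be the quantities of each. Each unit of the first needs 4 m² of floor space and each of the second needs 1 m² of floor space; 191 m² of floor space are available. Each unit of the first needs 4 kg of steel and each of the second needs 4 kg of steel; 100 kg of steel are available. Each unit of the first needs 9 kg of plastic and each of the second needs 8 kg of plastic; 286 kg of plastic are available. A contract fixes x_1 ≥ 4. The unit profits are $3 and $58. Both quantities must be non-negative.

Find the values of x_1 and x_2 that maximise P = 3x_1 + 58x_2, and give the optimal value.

Corner points and P = 3x_1 + 58x_2:
  (25, 0) → P = 75
  (4, 0) → P = 12
  (4, 21) → P = 1230

x_1 = 4, x_2 = 21, maximum P = 1230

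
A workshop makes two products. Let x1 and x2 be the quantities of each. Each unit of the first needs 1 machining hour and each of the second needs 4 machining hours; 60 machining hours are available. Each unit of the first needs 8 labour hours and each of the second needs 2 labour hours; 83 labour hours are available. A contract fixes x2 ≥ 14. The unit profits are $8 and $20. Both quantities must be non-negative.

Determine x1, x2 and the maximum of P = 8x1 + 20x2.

x1 = 4, x2 = 14, maximum P = 312

Vertices and P = 8x1 + 20x2:
  (0, 15) → P = 300
  (0, 14) → P = 280
  (4, 14) → P = 312

The optimum lies where x1 + 4x2 = 60 and x2 = 14.
Solving simultaneously gives x1 = 4, x2 = 14.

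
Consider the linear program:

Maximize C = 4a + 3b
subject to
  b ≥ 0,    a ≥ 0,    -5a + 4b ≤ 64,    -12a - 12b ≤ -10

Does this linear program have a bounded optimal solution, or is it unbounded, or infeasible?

unbounded

From the feasible point (5/6, 0), moving in the direction (4, 5) keeps every constraint satisfied while C increases without bound.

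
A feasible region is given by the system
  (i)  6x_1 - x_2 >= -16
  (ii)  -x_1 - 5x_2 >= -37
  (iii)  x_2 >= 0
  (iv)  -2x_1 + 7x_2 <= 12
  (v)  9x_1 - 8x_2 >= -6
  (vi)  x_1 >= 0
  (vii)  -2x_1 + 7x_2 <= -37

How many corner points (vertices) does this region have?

Intersecting each pair of boundary lines and keeping only the points that satisfy every inequality leaves:
  (37, 0)
  (444/17, 37/17)
  (37/2, 0)

3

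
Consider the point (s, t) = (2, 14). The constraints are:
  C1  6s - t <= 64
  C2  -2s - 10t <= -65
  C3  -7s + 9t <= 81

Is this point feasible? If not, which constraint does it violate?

not feasible — violates C3

Constraint C3: -7s + 9t = 112, which is not ≤ 81. All other constraints are satisfied.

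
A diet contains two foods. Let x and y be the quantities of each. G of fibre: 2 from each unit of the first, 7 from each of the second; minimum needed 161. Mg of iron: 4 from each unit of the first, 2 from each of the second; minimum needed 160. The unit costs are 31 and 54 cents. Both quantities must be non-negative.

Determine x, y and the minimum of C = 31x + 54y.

x = 133/4, y = 27/2, minimum C = 7039/4

Extreme points and C = 31x + 54y:
  (0, 80) → C = 4320
  (161/2, 0) → C = 4991/2
  (133/4, 27/2) → C = 7039/4
The feasible region is unbounded (it extends along (0, 1), (1, 0)), but C strictly increases along every unbounded feasible direction, so there is no improving ray and the minimum is attained at a vertex.

The optimum lies where 2x + 7y = 161 and 4x + 2y = 160.
Solving simultaneously gives x = 133/4, y = 27/2.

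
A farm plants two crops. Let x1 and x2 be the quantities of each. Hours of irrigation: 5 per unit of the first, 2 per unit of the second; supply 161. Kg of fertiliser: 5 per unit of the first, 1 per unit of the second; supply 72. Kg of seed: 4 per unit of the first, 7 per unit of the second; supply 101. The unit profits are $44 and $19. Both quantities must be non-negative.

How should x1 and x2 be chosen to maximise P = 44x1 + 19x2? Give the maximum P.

Feasible corners and P = 44x1 + 19x2:
  (0, 0) → P = 0
  (0, 101/7) → P = 1919/7
  (72/5, 0) → P = 3168/5
  (13, 7) → P = 705

x1 = 13, x2 = 7, maximum P = 705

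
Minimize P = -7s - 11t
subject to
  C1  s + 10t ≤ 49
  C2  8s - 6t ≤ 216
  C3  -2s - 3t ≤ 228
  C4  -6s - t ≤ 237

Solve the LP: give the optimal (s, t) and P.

Feasible corners and P = -7s - 11t:
  (1227/43, 88/43) → P = -9557/43
  (-41, 9) → P = 188
  (-20, -188/3) → P = 2488/3
  (-483/16, -447/8) → P = 13215/16

s = 1227/43, t = 88/43, minimum P = -9557/43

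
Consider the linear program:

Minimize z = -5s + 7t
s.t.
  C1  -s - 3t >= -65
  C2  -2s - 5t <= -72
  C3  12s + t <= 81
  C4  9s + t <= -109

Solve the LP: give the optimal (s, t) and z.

s = -617/43, t = 866/43, minimum z = 9147/43

Vertices and z = -5s + 7t:
  (-109, 58) → z = 951
  (-196/13, 347/13) → z = 3409/13
  (-617/43, 866/43) → z = 9147/43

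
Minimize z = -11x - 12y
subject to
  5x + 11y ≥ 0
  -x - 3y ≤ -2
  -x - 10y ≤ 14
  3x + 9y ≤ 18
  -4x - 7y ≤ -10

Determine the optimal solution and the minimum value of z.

x = 102/7, y = -20/7, minimum z = -126

Extreme points and z = -11x - 12y:
  (62/7, -16/7) → z = -70
  (16/5, -2/5) → z = -152/5
  (102/7, -20/7) → z = -126
  (-12/5, 14/5) → z = -36/5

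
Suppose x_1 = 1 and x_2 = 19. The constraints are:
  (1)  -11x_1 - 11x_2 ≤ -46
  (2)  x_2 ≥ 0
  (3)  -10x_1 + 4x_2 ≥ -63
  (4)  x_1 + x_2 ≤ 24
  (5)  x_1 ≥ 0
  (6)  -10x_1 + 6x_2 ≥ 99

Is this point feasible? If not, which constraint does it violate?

(1): -220 ≤ -46 ✓
(2): 19 ≥ 0 ✓
(3): 66 ≥ -63 ✓
(4): 20 ≤ 24 ✓
(5): 1 ≥ 0 ✓
(6): 104 ≥ 99 ✓

feasible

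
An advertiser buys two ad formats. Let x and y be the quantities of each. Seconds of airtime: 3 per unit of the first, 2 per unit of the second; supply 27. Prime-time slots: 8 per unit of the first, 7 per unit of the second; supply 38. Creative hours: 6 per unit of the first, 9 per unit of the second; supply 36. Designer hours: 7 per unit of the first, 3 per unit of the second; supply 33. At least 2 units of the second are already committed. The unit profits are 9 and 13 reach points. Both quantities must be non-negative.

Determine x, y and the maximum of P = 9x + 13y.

Extreme points and P = 9x + 13y:
  (0, 4) → P = 52
  (0, 2) → P = 26
  (3, 2) → P = 53

The binding constraints are 8x + 7y = 38 and 6x + 9y = 36.
Solving simultaneously gives x = 3, y = 2.

x = 3, y = 2, maximum P = 53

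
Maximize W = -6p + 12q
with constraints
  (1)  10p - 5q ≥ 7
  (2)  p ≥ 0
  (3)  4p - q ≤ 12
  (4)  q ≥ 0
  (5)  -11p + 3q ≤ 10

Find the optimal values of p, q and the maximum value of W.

p = 53/10, q = 46/5, maximum W = 393/5

Extreme points and W = -6p + 12q:
  (53/10, 46/5) → W = 393/5
  (7/10, 0) → W = -21/5
  (3, 0) → W = -18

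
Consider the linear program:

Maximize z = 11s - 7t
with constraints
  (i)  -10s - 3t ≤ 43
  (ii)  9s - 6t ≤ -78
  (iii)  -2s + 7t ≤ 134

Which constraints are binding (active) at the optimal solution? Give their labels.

(ii) and (iii)

Extreme points and z = 11s - 7t:
  (-164/29, 131/29) → z = -2721/29
  (-37/4, 33/2) → z = -869/4
  (86/17, 350/17) → z = -1504/17

The maximum is at (86/17, 350/17). Substituting into each constraint, equality holds for (ii) and (iii); the remaining constraints have slack.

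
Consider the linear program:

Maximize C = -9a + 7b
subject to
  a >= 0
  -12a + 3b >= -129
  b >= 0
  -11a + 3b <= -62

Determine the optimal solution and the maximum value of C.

a = 67, b = 225, maximum C = 972

Corner points and C = -9a + 7b:
  (43/4, 0) → C = -387/4
  (67, 225) → C = 972
  (62/11, 0) → C = -558/11

The optimum lies where -12a + 3b = -129 and -11a + 3b = -62.
Solving simultaneously gives a = 67, b = 225.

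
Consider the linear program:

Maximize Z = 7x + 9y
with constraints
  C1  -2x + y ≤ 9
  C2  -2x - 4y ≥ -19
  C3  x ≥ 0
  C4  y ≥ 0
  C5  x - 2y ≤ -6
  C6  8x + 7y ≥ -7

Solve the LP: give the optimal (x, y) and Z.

x = 7/4, y = 31/8, maximum Z = 377/8

Feasible corners and Z = 7x + 9y:
  (0, 19/4) → Z = 171/4
  (7/4, 31/8) → Z = 377/8
  (0, 3) → Z = 27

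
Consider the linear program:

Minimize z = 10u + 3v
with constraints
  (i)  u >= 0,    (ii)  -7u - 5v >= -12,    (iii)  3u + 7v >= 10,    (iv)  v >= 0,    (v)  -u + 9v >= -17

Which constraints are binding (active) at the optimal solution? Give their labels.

(i) and (iii)

Feasible corners and z = 10u + 3v:
  (0, 12/5) → z = 36/5
  (0, 10/7) → z = 30/7
  (1, 1) → z = 13

The minimum is at (0, 10/7). Substituting into each constraint, equality holds for (i) and (iii); the remaining constraints have slack.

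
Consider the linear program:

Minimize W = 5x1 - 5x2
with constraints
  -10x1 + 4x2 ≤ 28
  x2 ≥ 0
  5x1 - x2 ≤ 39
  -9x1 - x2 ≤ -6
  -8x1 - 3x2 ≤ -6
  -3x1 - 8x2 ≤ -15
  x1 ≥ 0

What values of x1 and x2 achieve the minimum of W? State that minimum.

x1 = 92/5, x2 = 53, minimum W = -173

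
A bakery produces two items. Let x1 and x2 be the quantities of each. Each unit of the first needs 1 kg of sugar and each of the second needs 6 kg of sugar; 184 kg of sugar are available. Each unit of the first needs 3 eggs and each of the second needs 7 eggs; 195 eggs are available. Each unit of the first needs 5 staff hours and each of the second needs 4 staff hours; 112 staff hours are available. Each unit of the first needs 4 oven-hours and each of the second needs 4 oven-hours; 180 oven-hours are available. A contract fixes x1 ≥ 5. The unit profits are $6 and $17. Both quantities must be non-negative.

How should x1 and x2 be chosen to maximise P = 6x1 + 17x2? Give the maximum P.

Corner points and P = 6x1 + 17x2:
  (112/5, 0) → P = 672/5
  (5, 0) → P = 30
  (5, 87/4) → P = 1599/4

x1 = 5, x2 = 87/4, maximum P = 1599/4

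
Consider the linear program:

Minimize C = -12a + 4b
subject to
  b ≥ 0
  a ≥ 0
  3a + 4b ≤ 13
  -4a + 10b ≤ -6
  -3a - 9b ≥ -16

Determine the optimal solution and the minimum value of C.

a = 13/3, b = 0, minimum C = -52

Extreme points and C = -12a + 4b:
  (13/3, 0) → C = -52
  (3/2, 0) → C = -18
  (53/15, 3/5) → C = -40
  (107/33, 23/33) → C = -1192/33

The optimum lies where b = 0 and 3a + 4b = 13.
Solving simultaneously gives a = 13/3, b = 0.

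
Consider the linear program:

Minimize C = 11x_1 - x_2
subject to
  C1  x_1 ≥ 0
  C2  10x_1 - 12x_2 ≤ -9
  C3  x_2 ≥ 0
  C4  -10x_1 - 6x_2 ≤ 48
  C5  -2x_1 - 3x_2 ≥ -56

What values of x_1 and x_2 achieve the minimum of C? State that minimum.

x_1 = 0, x_2 = 56/3, minimum C = -56/3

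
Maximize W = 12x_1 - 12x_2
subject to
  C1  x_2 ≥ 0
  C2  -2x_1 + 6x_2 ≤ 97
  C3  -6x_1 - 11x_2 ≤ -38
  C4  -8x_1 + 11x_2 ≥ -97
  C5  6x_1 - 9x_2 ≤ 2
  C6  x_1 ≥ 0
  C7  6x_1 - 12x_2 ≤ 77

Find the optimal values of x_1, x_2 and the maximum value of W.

x_1 = 295/6, x_2 = 293/9, maximum W = 598/3

Feasible corners and W = 12x_1 - 12x_2:
  (295/6, 293/9) → W = 598/3
  (0, 97/6) → W = -194
  (91/30, 9/5) → W = 74/5
  (0, 38/11) → W = -456/11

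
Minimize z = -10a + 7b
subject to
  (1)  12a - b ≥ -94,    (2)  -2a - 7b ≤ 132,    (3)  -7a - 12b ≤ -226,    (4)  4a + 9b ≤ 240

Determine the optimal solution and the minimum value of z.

a = 1434/5, b = -504/5, minimum z = -17868/5

Vertices and z = -10a + 7b:
  (-902/151, 3370/151) → z = 32610/151
  (-303/56, 407/14) → z = 7213/28
  (3166/25, -1376/25) → z = -41292/25
  (1434/5, -504/5) → z = -17868/5

At the optimal vertex, -2a - 7b = 132 and 4a + 9b = 240.
Solving simultaneously gives a = 1434/5, b = -504/5.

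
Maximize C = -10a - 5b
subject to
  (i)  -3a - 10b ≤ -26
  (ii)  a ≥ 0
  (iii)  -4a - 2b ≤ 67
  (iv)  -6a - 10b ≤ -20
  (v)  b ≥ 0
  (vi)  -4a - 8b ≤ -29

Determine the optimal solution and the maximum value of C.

Vertices and C = -10a - 5b:
  (26/3, 0) → C = -260/3
  (41/8, 17/16) → C = -905/16
  (0, 29/8) → C = -145/8
The feasible region is unbounded (it extends along (0, 1), (1, 0)), but C strictly decreases along every unbounded feasible direction, so there is no improving ray and the maximum is attained at a vertex.

At the optimal vertex, a = 0 and -4a - 8b = -29.
Solving simultaneously gives a = 0, b = 29/8.

a = 0, b = 29/8, maximum C = -145/8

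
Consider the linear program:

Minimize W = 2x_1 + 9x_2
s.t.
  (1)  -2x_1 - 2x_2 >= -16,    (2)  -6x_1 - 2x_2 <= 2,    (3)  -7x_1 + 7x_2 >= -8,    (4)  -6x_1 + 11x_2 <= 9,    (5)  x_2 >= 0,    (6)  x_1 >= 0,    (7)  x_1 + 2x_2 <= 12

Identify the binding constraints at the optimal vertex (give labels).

(5) and (6)

Vertices and W = 2x_1 + 9x_2:
  (151/35, 111/35) → W = 1301/35
  (8/7, 0) → W = 16/7
  (0, 9/11) → W = 81/11
  (0, 0) → W = 0

The minimum is at (0, 0). Substituting into each constraint, equality holds for (5) and (6); the remaining constraints have slack.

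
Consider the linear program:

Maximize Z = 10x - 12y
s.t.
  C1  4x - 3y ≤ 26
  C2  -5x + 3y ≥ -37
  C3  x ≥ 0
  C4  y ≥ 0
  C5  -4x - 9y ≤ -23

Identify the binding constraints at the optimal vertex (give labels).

C1 and C4

Corner points and Z = 10x - 12y:
  (11, 6) → Z = 38
  (13/2, 0) → Z = 65
  (0, 23/9) → Z = -92/3
  (23/4, 0) → Z = 115/2
The feasible region is unbounded (it extends along (0, 1), (3, 5)), but Z strictly decreases along every unbounded feasible direction, so there is no improving ray and the maximum is attained at a vertex.

The maximum is at (13/2, 0). Substituting into each constraint, equality holds for C1 and C4; the remaining constraints have slack.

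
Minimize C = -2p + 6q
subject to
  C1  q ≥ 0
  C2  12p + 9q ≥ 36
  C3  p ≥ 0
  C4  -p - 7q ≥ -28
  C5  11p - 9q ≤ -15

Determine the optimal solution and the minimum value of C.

p = 21/23, q = 64/23, minimum C = 342/23

Extreme points and C = -2p + 6q:
  (0, 4) → C = 24
  (21/23, 64/23) → C = 342/23
  (147/86, 323/86) → C = 822/43

At the optimal vertex, 12p + 9q = 36 and 11p - 9q = -15.
Solving simultaneously gives p = 21/23, q = 64/23.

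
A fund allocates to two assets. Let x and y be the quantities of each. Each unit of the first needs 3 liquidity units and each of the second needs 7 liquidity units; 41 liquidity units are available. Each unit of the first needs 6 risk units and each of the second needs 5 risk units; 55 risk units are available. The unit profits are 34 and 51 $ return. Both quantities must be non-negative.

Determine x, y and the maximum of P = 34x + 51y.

x = 20/3, y = 3, maximum P = 1139/3

Feasible corners and P = 34x + 51y:
  (0, 0) → P = 0
  (0, 41/7) → P = 2091/7
  (55/6, 0) → P = 935/3
  (20/3, 3) → P = 1139/3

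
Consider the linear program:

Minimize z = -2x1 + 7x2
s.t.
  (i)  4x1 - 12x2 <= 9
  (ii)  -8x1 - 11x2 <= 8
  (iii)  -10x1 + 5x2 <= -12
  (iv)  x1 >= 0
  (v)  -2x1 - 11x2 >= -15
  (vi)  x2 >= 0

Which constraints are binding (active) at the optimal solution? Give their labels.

Feasible corners and z = -2x1 + 7x2:
  (279/68, 21/34) → z = -66/17
  (9/4, 0) → z = -9/2
  (69/40, 21/20) → z = 39/10
  (6/5, 0) → z = -12/5

The minimum is at (9/4, 0). Substituting into each constraint, equality holds for (i) and (vi); the remaining constraints have slack.

(i) and (vi)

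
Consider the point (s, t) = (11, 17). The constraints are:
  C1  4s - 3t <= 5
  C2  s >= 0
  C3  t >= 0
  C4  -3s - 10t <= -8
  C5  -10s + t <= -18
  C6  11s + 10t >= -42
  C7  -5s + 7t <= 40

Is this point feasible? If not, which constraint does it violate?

not feasible — violates C7

Constraint C7: -5s + 7t = 64, which is not ≤ 40. All other constraints are satisfied.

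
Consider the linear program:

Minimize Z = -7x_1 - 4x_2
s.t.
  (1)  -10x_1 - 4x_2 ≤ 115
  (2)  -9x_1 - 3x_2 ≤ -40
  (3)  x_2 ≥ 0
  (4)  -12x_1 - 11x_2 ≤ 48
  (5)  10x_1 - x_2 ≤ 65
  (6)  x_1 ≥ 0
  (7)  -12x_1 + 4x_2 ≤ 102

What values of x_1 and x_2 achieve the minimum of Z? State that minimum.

x_1 = 181/14, x_2 = 450/7, minimum Z = -4867/14

Corner points and Z = -7x_1 - 4x_2:
  (40/9, 0) → Z = -280/9
  (0, 40/3) → Z = -160/3
  (13/2, 0) → Z = -91/2
  (181/14, 450/7) → Z = -4867/14
  (0, 51/2) → Z = -102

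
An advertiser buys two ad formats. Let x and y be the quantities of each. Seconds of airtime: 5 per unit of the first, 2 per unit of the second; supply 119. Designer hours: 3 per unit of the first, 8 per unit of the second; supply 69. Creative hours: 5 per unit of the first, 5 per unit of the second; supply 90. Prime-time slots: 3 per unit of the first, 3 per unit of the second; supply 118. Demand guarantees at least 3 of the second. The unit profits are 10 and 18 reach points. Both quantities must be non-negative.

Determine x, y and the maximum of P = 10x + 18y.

x = 15, y = 3, maximum P = 204

Corner points and P = 10x + 18y:
  (0, 69/8) → P = 621/4
  (0, 3) → P = 54
  (15, 3) → P = 204

At the optimal vertex, 3x + 8y = 69 and 5x + 5y = 90.
Solving simultaneously gives x = 15, y = 3.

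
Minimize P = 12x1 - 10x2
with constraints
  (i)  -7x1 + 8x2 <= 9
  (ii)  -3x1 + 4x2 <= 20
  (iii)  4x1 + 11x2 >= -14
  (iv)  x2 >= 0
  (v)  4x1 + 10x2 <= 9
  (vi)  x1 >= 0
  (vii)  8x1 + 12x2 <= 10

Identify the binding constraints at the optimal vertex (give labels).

Feasible corners and P = 12x1 - 10x2:
  (0, 0) → P = 0
  (5/4, 0) → P = 15
  (0, 5/6) → P = -25/3

The minimum is at (0, 5/6). Substituting into each constraint, equality holds for (vi) and (vii); the remaining constraints have slack.

(vi) and (vii)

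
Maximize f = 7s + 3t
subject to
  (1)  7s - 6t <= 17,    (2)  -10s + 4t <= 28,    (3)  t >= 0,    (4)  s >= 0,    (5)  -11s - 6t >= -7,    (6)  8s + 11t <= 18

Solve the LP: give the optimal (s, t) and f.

s = 7/11, t = 0, maximum f = 49/11

Extreme points and f = 7s + 3t:
  (0, 0) → f = 0
  (7/11, 0) → f = 49/11
  (0, 7/6) → f = 7/2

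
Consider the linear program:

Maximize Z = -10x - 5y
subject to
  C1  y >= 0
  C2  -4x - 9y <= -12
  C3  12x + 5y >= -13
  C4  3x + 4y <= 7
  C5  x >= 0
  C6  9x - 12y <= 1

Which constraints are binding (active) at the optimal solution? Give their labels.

C2 and C5

Feasible corners and Z = -10x - 5y:
  (0, 4/3) → Z = -20/3
  (51/43, 104/129) → Z = -2050/129
  (0, 7/4) → Z = -35/4
  (11/9, 5/6) → Z = -295/18

The maximum is at (0, 4/3). Substituting into each constraint, equality holds for C2 and C5; the remaining constraints have slack.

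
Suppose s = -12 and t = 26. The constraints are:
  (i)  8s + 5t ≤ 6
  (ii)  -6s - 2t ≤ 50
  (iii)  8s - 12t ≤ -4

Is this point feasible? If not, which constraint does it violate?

Constraint (i): 8s + 5t = 34, which is not ≤ 6. All other constraints are satisfied.

not feasible — violates (i)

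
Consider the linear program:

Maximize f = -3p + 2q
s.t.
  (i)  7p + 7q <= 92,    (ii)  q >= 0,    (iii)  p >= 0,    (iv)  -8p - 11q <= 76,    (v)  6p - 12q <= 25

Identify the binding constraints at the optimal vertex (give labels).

(i) and (iii)

Corner points and f = -3p + 2q:
  (0, 92/7) → f = 184/7
  (1279/126, 377/126) → f = -3083/126
  (0, 0) → f = 0
  (25/6, 0) → f = -25/2

The maximum is at (0, 92/7). Substituting into each constraint, equality holds for (i) and (iii); the remaining constraints have slack.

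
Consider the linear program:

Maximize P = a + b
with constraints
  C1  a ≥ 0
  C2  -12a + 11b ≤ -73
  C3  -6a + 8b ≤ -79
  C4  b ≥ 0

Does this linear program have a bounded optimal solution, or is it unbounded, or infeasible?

unbounded

From the feasible point (79/6, 0), moving in the direction (8, 6) keeps every constraint satisfied while P increases without bound.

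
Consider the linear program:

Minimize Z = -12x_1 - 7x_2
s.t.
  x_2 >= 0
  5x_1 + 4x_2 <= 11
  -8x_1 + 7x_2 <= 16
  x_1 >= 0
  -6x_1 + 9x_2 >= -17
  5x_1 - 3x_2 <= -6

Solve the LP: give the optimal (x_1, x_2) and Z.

x_1 = 9/35, x_2 = 17/7, minimum Z = -703/35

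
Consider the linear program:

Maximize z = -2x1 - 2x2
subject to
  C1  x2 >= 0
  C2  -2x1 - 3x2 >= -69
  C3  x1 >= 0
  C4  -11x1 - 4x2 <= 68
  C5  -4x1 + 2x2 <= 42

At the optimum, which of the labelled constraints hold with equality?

C1 and C3

Vertices and z = -2x1 - 2x2:
  (69/2, 0) → z = -69
  (0, 0) → z = 0
  (3/4, 45/2) → z = -93/2
  (0, 21) → z = -42

The maximum is at (0, 0). Substituting into each constraint, equality holds for C1 and C3; the remaining constraints have slack.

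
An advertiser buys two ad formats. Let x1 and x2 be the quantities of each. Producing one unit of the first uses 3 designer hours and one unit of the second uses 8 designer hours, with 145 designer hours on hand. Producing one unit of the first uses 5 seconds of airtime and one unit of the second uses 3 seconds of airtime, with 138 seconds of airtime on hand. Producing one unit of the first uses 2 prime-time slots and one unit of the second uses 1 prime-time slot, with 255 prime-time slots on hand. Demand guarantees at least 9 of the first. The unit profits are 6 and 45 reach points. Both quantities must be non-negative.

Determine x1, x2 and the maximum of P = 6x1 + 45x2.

Extreme points and P = 6x1 + 45x2:
  (138/5, 0) → P = 828/5
  (9, 0) → P = 54
  (669/31, 311/31) → P = 18009/31
  (9, 59/4) → P = 2871/4

x1 = 9, x2 = 59/4, maximum P = 2871/4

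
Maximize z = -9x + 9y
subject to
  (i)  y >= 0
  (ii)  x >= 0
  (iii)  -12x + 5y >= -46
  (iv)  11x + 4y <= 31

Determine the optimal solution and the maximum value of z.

Vertices and z = -9x + 9y:
  (0, 0) → z = 0
  (31/11, 0) → z = -279/11
  (0, 31/4) → z = 279/4

x = 0, y = 31/4, maximum z = 279/4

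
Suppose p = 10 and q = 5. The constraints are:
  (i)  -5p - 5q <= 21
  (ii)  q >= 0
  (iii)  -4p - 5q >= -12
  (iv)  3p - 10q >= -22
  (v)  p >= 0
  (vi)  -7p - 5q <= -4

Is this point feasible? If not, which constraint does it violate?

Constraint (iii): -4p - 5q = -65, which is not ≥ -12. All other constraints are satisfied.

not feasible — violates (iii)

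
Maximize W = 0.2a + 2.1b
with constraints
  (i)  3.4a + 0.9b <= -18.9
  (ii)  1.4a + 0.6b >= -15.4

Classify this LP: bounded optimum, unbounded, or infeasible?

From the feasible point (42/13, -1295/39), moving in the direction (-0.9, 3.4) keeps every constraint satisfied while W increases without bound.

unbounded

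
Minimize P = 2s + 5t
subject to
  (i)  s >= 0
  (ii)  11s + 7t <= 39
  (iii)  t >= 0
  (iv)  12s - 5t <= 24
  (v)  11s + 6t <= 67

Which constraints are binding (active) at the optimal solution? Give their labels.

Vertices and P = 2s + 5t:
  (0, 39/7) → P = 195/7
  (0, 0) → P = 0
  (363/139, 204/139) → P = 1746/139
  (2, 0) → P = 4

The minimum is at (0, 0). Substituting into each constraint, equality holds for (i) and (iii); the remaining constraints have slack.

(i) and (iii)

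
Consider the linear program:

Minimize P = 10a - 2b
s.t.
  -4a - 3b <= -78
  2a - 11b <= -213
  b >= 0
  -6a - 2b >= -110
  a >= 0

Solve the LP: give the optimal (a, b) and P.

Feasible corners and P = 10a - 2b:
  (219/50, 504/25) → P = 87/25
  (0, 26) → P = -52
  (56/5, 107/5) → P = 346/5
  (0, 55) → P = -110

The binding constraints are -6a - 2b = -110 and a = 0.
Solving simultaneously gives a = 0, b = 55.

a = 0, b = 55, minimum P = -110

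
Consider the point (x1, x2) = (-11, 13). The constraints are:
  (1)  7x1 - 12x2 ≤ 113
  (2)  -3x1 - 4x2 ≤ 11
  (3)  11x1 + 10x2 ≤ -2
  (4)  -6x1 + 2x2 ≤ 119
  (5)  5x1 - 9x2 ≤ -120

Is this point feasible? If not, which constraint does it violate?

Constraint (3): 11x1 + 10x2 = 9, which is not ≤ -2. All other constraints are satisfied.

not feasible — violates (3)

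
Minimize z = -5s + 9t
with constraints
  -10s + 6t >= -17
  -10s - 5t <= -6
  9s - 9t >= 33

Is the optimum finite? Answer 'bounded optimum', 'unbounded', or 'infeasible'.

The boundaries -10s + 6t = -17 and -10s - 5t = -6 meet at (11/10, -1), but that point violates 9s - 9t ≥ 33. Every candidate vertex is excluded by some other constraint, so the feasible region is empty.

infeasible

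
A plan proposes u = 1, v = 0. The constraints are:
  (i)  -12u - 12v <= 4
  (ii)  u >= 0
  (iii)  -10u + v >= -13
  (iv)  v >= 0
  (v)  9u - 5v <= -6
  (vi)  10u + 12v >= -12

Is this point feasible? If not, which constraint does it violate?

Constraint (v): 9u - 5v = 9, which is not ≤ -6. All other constraints are satisfied.

not feasible — violates (v)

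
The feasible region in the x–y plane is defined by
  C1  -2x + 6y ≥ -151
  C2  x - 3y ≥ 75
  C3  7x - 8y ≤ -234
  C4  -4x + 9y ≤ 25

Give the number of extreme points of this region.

Of the 5 pairwise boundary intersections, those satisfying every inequality are:
  (-1306/13, -1525/26)
  (-503/2, -109)
  (-1302/13, -759/13)
  (-250, -325/3)

4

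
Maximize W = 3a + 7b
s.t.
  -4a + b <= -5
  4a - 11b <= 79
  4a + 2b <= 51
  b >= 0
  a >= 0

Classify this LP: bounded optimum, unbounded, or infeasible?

bounded optimum

Feasible corners and W = 3a + 7b:
  (61/12, 46/3) → W = 1471/12
  (5/4, 0) → W = 15/4
  (51/4, 0) → W = 153/4
The feasible region has finitely many vertices and no improving ray; the maximum is 1471/12 at (61/12, 46/3).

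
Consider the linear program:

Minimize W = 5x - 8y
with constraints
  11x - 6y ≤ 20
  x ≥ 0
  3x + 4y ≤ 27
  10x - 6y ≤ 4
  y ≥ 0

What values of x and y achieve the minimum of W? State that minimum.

x = 0, y = 27/4, minimum W = -54

Corner points and W = 5x - 8y:
  (0, 27/4) → W = -54
  (0, 0) → W = 0
  (89/29, 129/29) → W = -587/29
  (2/5, 0) → W = 2

The binding constraints are x = 0 and 3x + 4y = 27.
Solving simultaneously gives x = 0, y = 27/4.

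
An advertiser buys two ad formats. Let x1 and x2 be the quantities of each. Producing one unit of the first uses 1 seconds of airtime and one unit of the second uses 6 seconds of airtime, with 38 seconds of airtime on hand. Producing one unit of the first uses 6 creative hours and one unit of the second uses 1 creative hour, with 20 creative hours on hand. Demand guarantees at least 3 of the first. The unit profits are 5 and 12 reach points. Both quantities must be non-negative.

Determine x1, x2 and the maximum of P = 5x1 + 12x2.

Feasible corners and P = 5x1 + 12x2:
  (10/3, 0) → P = 50/3
  (3, 0) → P = 15
  (3, 2) → P = 39

x1 = 3, x2 = 2, maximum P = 39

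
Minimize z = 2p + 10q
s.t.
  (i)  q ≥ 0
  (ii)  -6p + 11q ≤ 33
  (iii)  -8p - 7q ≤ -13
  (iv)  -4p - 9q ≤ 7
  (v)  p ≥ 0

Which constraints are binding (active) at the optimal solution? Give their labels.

Feasible corners and z = 2p + 10q:
  (13/8, 0) → z = 13/4
  (0, 3) → z = 30
  (0, 13/7) → z = 130/7
The feasible region is unbounded (it extends along (11, 6), (1, 0)), but z strictly increases along every unbounded feasible direction, so there is no improving ray and the minimum is attained at a vertex.

The minimum is at (13/8, 0). Substituting into each constraint, equality holds for (i) and (iii); the remaining constraints have slack.

(i) and (iii)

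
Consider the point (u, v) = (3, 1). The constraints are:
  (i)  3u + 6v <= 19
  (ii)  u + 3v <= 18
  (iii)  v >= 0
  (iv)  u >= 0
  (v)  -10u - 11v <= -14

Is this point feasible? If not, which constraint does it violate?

feasible

(i): 15 ≤ 19 ✓
(ii): 6 ≤ 18 ✓
(iii): 1 ≥ 0 ✓
(iv): 3 ≥ 0 ✓
(v): -41 ≤ -14 ✓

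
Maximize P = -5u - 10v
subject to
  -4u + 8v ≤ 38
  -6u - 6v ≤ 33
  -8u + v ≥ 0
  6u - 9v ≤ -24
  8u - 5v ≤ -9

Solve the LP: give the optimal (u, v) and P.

u = -49/10, v = -3/5, maximum P = 61/2

Corner points and P = -5u - 10v:
  (-41/6, 4/3) → P = 125/6
  (19/30, 76/15) → P = -323/6
  (-49/10, -3/5) → P = 61/2
  (4/11, 32/11) → P = -340/11

At the optimal vertex, -6u - 6v = 33 and 6u - 9v = -24.
Solving simultaneously gives u = -49/10, v = -3/5.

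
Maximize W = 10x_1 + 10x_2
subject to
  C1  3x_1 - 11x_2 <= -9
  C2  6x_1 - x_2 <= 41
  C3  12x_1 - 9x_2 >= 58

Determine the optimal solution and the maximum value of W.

Corner points and W = 10x_1 + 10x_2:
  (460/63, 59/21) → W = 910/9
  (719/105, 94/35) → W = 286/3
  (311/42, 24/7) → W = 325/3

The binding constraints are 6x_1 - x_2 = 41 and 12x_1 - 9x_2 = 58.
Solving simultaneously gives x_1 = 311/42, x_2 = 24/7.

x_1 = 311/42, x_2 = 24/7, maximum W = 325/3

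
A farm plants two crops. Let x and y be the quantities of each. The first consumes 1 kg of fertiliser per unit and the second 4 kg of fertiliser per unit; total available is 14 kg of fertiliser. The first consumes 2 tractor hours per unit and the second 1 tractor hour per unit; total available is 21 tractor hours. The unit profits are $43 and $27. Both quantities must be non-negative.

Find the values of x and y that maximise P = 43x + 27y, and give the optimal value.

x = 10, y = 1, maximum P = 457

Corner points and P = 43x + 27y:
  (0, 0) → P = 0
  (0, 7/2) → P = 189/2
  (21/2, 0) → P = 903/2
  (10, 1) → P = 457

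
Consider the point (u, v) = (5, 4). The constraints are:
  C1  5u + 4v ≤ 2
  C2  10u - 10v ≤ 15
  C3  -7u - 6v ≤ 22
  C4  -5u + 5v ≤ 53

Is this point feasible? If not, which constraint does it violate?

Constraint C1: 5u + 4v = 41, which is not ≤ 2. All other constraints are satisfied.

not feasible — violates C1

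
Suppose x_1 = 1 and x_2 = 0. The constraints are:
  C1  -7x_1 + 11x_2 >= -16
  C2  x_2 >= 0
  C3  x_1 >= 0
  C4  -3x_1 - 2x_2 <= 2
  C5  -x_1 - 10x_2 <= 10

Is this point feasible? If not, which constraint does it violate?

feasible

C1: -7 ≥ -16 ✓
C2: 0 ≥ 0 ✓
C3: 1 ≥ 0 ✓
C4: -3 ≤ 2 ✓
C5: -1 ≤ 10 ✓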